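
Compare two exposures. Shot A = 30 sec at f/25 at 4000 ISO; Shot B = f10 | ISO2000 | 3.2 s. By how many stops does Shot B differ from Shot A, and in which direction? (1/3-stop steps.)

1 2/3 stops darker

Aperture: f/25 → f/22 → f/20 → f/18 → f/16 → f/14 → f/13 → f/11 → f/10 — 2 2/3 stops opened up (brighter).
Shutter speed: 30 → 25 → 20 → 15 → 13 → 10 → 8 → 6 → 5 → 4 → 3.2 — 3 1/3 stops faster (darker).
ISO: 4000 → 3200 → 2500 → 2000 — 1 stop dropped (darker).
Net: +2 2/3 −3 1/3 −1 = −1 2/3 stops.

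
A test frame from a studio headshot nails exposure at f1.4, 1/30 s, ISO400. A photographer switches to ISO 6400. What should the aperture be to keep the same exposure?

f/5.6

ISO: 400 → 800 → 1600 → 3200 → 6400 — 4 stops raised (brighter).
Need 4 stops darker from the aperture: f/1.4 → f/2 → f/2.8 → f/4 → f/5.6.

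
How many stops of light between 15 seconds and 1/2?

5 stops

15 → 8 → 4 → 2 → 1 → 1/2 — count the steps: 5 stops.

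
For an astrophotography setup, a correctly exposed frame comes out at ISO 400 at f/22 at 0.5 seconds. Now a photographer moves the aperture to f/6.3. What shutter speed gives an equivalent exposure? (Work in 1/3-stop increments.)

Aperture: f/22 → f/20 → f/18 → f/16 → f/14 → f/13 → f/11 → f/10 → f/9 → f/8 → f/7.1 → f/6.3 — 3 2/3 stops opened up (brighter).
Need 3 2/3 stops darker from the shutter speed: 0.5 → 0.4 → 0.3 → 1/4 → 1/5 → 1/6 → 1/8 → 1/10 → 1/13 → 1/15 → 1/20 → 1/25.

1/25s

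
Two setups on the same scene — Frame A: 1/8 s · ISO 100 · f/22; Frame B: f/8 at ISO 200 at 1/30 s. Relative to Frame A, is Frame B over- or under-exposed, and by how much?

Aperture: f/22 → f/16 → f/11 → f/8 — 3 stops larger aperture (brighter).
Shutter speed: 1/8 → 1/15 → 1/30 — 2 stops shorter (darker).
ISO: 100 → 200 — 1 stop higher (brighter).
Net: +3 −2 +1 = +2 stops.

2 stops brighter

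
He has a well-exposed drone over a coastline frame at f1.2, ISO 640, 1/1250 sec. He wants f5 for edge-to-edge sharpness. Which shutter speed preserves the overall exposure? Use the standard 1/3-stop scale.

Aperture: f/1.2 → f/1.4 → f/1.6 → f/1.8 → f/2 → f/2.2 → f/2.5 → f/2.8 → f/3.2 → f/3.5 → f/4 → f/4.5 → f/5 — 4 stops narrower (darker).
Need 4 stops brighter from the shutter speed: 1/1250 → 1/1000 → 1/800 → 1/640 → 1/500 → 1/400 → 1/320 → 1/250 → 1/200 → 1/160 → 1/125 → 1/100 → 1/80.

1/80s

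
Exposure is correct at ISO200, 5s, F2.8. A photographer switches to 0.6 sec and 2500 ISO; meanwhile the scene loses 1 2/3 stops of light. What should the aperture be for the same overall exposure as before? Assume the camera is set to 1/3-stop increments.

f/2

Scene light: 1 2/3 stops darker.
Shutter speed: 5 → 4 → 3.2 → 2.5 → 2 → 1.6 → 1.3 → 1 → 0.8 → 0.6 — 3 stops shorter (darker).
ISO: 200 → 250 → 320 → 400 → 500 → 640 → 800 → 1000 → 1250 → 1600 → 2000 → 2500 — 3 2/3 stops raised (brighter).
Net so far: 1 stop darker. Aperture: f/2.8 → f/2.5 → f/2.2 → f/2.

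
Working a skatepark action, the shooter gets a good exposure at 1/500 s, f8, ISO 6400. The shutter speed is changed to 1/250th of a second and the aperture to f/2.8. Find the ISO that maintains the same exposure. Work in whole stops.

ISO 400

Shutter speed: 1/500 → 1/250 — 1 stop slower (brighter).
Aperture: f/8 → f/5.6 → f/4 → f/2.8 — 3 stops wider (brighter).
Net change so far: 4 stops brighter. Offset with the ISO: 6400 → 3200 → 1600 → 800 → 400.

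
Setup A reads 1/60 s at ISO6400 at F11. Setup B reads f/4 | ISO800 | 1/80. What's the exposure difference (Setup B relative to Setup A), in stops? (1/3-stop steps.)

Aperture: f/11 → f/10 → f/9 → f/8 → f/7.1 → f/6.3 → f/5.6 → f/5 → f/4.5 → f/4 — 3 stops wider (brighter).
Shutter speed: 1/60 → 1/80 — 1/3 stop shorter (darker).
ISO: 6400 → 5000 → 4000 → 3200 → 2500 → 2000 → 1600 → 1250 → 1000 → 800 — 3 stops lower (darker).
Net: +3 −1/3 −3 = −1/3 stops.

1/3 stop darker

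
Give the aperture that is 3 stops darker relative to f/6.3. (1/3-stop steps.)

f/18

Aperture: f/6.3 → f/7.1 → f/8 → f/9 → f/10 → f/11 → f/13 → f/14 → f/16 → f/18 — 3 stops smaller aperture (darker).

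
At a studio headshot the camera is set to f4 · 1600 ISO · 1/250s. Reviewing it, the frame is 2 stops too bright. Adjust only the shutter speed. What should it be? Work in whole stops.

Overexposed by 2 stops → need 2 stops darker.
Shutter speed: 1/250 → 1/500 → 1/1000.

1/1000s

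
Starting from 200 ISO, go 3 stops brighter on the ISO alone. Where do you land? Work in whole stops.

ISO: 200 → 400 → 800 → 1600 — 3 stops higher (brighter).

ISO 1600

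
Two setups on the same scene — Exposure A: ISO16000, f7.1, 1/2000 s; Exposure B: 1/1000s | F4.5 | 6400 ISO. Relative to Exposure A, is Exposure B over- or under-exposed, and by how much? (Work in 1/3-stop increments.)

1 stop brighter

Aperture: f/7.1 → f/6.3 → f/5.6 → f/5 → f/4.5 — 1 1/3 stops wider (brighter).
Shutter speed: 1/2000 → 1/1600 → 1/1250 → 1/1000 — 1 stop slower (brighter).
ISO: 16000 → 12800 → 10000 → 8000 → 6400 — 1 1/3 stops dropped (darker).
Net: +1 1/3 +1 −1 1/3 = +1 stop.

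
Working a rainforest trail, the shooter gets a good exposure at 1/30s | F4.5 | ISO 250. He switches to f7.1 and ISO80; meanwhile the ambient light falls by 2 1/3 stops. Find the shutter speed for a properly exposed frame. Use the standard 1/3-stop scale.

Scene light: 2 1/3 stops darker.
Aperture: f/4.5 → f/5 → f/5.6 → f/6.3 → f/7.1 — 1 1/3 stops stopped down (darker).
ISO: 250 → 200 → 160 → 125 → 100 → 80 — 1 2/3 stops lower (darker).
Net so far: 5 1/3 stops darker. Shutter speed: 1/30 → 1/25 → 1/20 → 1/15 → 1/13 → 1/10 → 1/8 → 1/6 → 1/5 → 1/4 → 0.3 → 0.4 → 0.5 → 0.6 → 0.8 → 1 → 1.3.

1.3 s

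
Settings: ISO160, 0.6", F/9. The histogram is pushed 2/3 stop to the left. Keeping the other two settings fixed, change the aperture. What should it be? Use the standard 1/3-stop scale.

Underexposed by 2/3 stop → need 2/3 stop brighter.
Aperture: f/9 → f/8 → f/7.1.

f/7.1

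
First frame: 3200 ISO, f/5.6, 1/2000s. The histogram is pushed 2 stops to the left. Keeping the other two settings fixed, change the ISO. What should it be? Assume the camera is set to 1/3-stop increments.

Underexposed by 2 stops → need 2 stops brighter.
ISO: 3200 → 4000 → 5000 → 6400 → 8000 → 10000 → 12800.

ISO 12800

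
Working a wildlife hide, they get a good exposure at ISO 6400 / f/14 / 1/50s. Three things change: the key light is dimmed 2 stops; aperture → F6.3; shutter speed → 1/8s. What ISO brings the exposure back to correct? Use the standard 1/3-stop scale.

ISO 800

Scene light: 2 stops darker.
Aperture: f/14 → f/13 → f/11 → f/10 → f/9 → f/8 → f/7.1 → f/6.3 — 2 1/3 stops wider (brighter).
Shutter speed: 1/50 → 1/40 → 1/30 → 1/25 → 1/20 → 1/15 → 1/13 → 1/10 → 1/8 — 2 2/3 stops longer (brighter).
Net so far: 3 stops brighter. ISO: 6400 → 5000 → 4000 → 3200 → 2500 → 2000 → 1600 → 1250 → 1000 → 800.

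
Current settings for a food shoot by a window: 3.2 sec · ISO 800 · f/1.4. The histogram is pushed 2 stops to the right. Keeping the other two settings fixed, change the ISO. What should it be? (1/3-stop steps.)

Overexposed by 2 stops → need 2 stops darker.
ISO: 800 → 640 → 500 → 400 → 320 → 250 → 200.

ISO 200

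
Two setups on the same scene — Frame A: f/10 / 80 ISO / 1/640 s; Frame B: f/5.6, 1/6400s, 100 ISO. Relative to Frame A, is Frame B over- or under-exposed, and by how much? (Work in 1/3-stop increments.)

Aperture: f/10 → f/9 → f/8 → f/7.1 → f/6.3 → f/5.6 — 1 2/3 stops wider (brighter).
Shutter speed: 1/640 → 1/800 → 1/1000 → 1/1250 → 1/1600 → 1/2000 → 1/2500 → 1/3200 → 1/4000 → 1/5000 → 1/6400 — 3 1/3 stops faster (darker).
ISO: 80 → 100 — 1/3 stop higher (brighter).
Net: +1 2/3 −3 1/3 +1/3 = −1 1/3 stops.

1 1/3 stops darker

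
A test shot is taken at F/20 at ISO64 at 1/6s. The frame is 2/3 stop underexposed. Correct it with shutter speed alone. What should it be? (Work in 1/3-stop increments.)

Underexposed by 2/3 stop → need 2/3 stop brighter.
Shutter speed: 1/6 → 1/5 → 1/4.

1/4s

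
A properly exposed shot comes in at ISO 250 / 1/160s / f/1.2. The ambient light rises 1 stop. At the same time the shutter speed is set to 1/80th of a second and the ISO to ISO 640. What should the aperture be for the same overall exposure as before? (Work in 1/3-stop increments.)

Scene light: 1 stop brighter.
Shutter speed: 1/160 → 1/125 → 1/100 → 1/80 — 1 stop longer (brighter).
ISO: 250 → 320 → 400 → 500 → 640 — 1 1/3 stops higher (brighter).
Net so far: 3 1/3 stops brighter. Aperture: f/1.2 → f/1.4 → f/1.6 → f/1.8 → f/2 → f/2.2 → f/2.5 → f/2.8 → f/3.2 → f/3.5 → f/4.

f/4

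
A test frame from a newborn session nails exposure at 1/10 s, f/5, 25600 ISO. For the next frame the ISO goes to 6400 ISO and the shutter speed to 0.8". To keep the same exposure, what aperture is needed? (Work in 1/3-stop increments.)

f/7.1

ISO: 25600 → 20000 → 16000 → 12800 → 10000 → 8000 → 6400 — 2 stops lower (darker).
Shutter speed: 1/10 → 1/8 → 1/6 → 1/5 → 1/4 → 0.3 → 0.4 → 0.5 → 0.6 → 0.8 — 3 stops slower (brighter).
Net change so far: 1 stop brighter. Offset with the aperture: f/5 → f/5.6 → f/6.3 → f/7.1.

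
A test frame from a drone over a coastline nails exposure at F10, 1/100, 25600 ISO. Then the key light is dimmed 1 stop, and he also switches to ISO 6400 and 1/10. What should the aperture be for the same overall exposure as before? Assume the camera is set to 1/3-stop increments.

f/11

Scene light: 1 stop darker.
ISO: 25600 → 20000 → 16000 → 12800 → 10000 → 8000 → 6400 — 2 stops lower (darker).
Shutter speed: 1/100 → 1/80 → 1/60 → 1/50 → 1/40 → 1/30 → 1/25 → 1/20 → 1/15 → 1/13 → 1/10 — 3 1/3 stops longer (brighter).
Net so far: 1/3 stop brighter. Aperture: f/10 → f/11.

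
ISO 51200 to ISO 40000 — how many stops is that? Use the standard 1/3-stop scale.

1/3 stop

51200 → 40000 — count the steps: 1 third-stops = 1/3 stop.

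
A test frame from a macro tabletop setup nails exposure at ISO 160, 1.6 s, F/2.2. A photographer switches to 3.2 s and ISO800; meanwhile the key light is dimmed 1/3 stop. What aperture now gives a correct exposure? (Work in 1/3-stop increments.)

f/6.3

Scene light: 1/3 stop darker.
Shutter speed: 1.6 → 2 → 2.5 → 3.2 — 1 stop longer (brighter).
ISO: 160 → 200 → 250 → 320 → 400 → 500 → 640 → 800 — 2 1/3 stops raised (brighter).
Net so far: 3 stops brighter. Aperture: f/2.2 → f/2.5 → f/2.8 → f/3.2 → f/3.5 → f/4 → f/4.5 → f/5 → f/5.6 → f/6.3.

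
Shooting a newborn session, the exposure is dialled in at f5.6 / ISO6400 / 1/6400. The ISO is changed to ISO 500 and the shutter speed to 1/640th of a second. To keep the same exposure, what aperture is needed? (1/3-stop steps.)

f/5

ISO: 6400 → 5000 → 4000 → 3200 → 2500 → 2000 → 1600 → 1250 → 1000 → 800 → 640 → 500 — 3 2/3 stops lower (darker).
Shutter speed: 1/6400 → 1/5000 → 1/4000 → 1/3200 → 1/2500 → 1/2000 → 1/1600 → 1/1250 → 1/1000 → 1/800 → 1/640 — 3 1/3 stops longer (brighter).
Net change so far: 1/3 stop darker. Offset with the aperture: f/5.6 → f/5.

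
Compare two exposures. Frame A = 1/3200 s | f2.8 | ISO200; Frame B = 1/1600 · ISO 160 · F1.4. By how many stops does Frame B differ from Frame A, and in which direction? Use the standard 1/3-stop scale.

Aperture: f/2.8 → f/2.5 → f/2.2 → f/2 → f/1.8 → f/1.6 → f/1.4 — 2 stops larger aperture (brighter).
Shutter speed: 1/3200 → 1/2500 → 1/2000 → 1/1600 — 1 stop slower (brighter).
ISO: 200 → 160 — 1/3 stop dropped (darker).
Net: +2 +1 −1/3 = +2 2/3 stops.

2 2/3 stops brighter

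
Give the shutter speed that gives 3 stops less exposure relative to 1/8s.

Shutter speed: 1/8 → 1/15 → 1/30 → 1/60 — 3 stops faster (darker).

1/60s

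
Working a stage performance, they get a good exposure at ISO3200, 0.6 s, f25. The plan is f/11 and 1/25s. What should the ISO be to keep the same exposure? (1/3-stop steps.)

Aperture: f/25 → f/22 → f/20 → f/18 → f/16 → f/14 → f/13 → f/11 — 2 1/3 stops larger aperture (brighter).
Shutter speed: 0.6 → 0.5 → 0.4 → 0.3 → 1/4 → 1/5 → 1/6 → 1/8 → 1/10 → 1/13 → 1/15 → 1/20 → 1/25 — 4 stops shorter (darker).
Net change so far: 1 2/3 stops darker. Offset with the ISO: 3200 → 4000 → 5000 → 6400 → 8000 → 10000.

ISO 10000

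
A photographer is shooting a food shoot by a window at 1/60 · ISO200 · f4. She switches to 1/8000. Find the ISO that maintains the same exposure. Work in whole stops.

ISO 25600

Shutter speed: 1/60 → 1/125 → 1/250 → 1/500 → 1/1000 → 1/2000 → 1/4000 → 1/8000 — 7 stops faster (darker).
Need 7 stops brighter from the ISO: 200 → 400 → 800 → 1600 → 3200 → 6400 → 12800 → 25600.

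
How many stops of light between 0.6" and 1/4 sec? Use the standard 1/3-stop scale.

1 1/3 stops

0.6 → 0.5 → 0.4 → 0.3 → 1/4 — count the steps: 4 third-stops = 1 1/3 stops.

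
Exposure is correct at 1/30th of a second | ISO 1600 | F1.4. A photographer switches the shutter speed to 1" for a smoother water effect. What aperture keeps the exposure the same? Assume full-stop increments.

Shutter speed: 1/30 → 1/15 → 1/8 → 1/4 → 1/2 → 1 — 5 stops longer (brighter).
Need 5 stops darker from the aperture: f/1.4 → f/2 → f/2.8 → f/4 → f/5.6 → f/8.

f/8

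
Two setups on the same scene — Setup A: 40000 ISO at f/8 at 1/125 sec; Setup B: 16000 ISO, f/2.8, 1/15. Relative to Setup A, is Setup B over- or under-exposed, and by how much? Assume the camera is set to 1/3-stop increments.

4 2/3 stops brighter

Aperture: f/8 → f/7.1 → f/6.3 → f/5.6 → f/5 → f/4.5 → f/4 → f/3.5 → f/3.2 → f/2.8 — 3 stops wider (brighter).
Shutter speed: 1/125 → 1/100 → 1/80 → 1/60 → 1/50 → 1/40 → 1/30 → 1/25 → 1/20 → 1/15 — 3 stops longer (brighter).
ISO: 40000 → 32000 → 25600 → 20000 → 16000 — 1 1/3 stops dropped (darker).
Net: +3 +3 −1 1/3 = +4 2/3 stops.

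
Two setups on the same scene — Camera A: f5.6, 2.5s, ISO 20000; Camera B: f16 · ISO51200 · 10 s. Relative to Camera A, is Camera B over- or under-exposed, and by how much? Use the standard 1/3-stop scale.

Aperture: f/5.6 → f/6.3 → f/7.1 → f/8 → f/9 → f/10 → f/11 → f/13 → f/14 → f/16 — 3 stops stopped down (darker).
Shutter speed: 2.5 → 3.2 → 4 → 5 → 6 → 8 → 10 — 2 stops slower (brighter).
ISO: 20000 → 25600 → 32000 → 40000 → 51200 — 1 1/3 stops higher (brighter).
Net: −3 +2 +1 1/3 = +1/3 stops.

1/3 stop brighter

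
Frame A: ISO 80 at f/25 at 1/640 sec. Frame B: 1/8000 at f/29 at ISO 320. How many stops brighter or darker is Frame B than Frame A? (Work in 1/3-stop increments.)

2 stops darker

Aperture: f/25 → f/29 — 1/3 stop smaller aperture (darker).
Shutter speed: 1/640 → 1/800 → 1/1000 → 1/1250 → 1/1600 → 1/2000 → 1/2500 → 1/3200 → 1/4000 → 1/5000 → 1/6400 → 1/8000 — 3 2/3 stops faster (darker).
ISO: 80 → 100 → 125 → 160 → 200 → 250 → 320 — 2 stops raised (brighter).
Net: −1/3 −3 2/3 +2 = −2 stops.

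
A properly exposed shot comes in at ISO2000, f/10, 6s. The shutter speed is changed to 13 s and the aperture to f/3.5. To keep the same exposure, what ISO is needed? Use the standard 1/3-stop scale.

ISO 125

Shutter speed: 6 → 8 → 10 → 13 — 1 stop longer (brighter).
Aperture: f/10 → f/9 → f/8 → f/7.1 → f/6.3 → f/5.6 → f/5 → f/4.5 → f/4 → f/3.5 — 3 stops opened up (brighter).
Net change so far: 4 stops brighter. Offset with the ISO: 2000 → 1600 → 1250 → 1000 → 800 → 640 → 500 → 400 → 320 → 250 → 200 → 160 → 125.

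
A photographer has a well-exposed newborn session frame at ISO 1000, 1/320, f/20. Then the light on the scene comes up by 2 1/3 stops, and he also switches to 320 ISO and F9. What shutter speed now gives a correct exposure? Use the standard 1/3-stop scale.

Scene light: 2 1/3 stops brighter.
ISO: 1000 → 800 → 640 → 500 → 400 → 320 — 1 2/3 stops dropped (darker).
Aperture: f/20 → f/18 → f/16 → f/14 → f/13 → f/11 → f/10 → f/9 — 2 1/3 stops wider (brighter).
Net so far: 3 stops brighter. Shutter speed: 1/320 → 1/400 → 1/500 → 1/640 → 1/800 → 1/1000 → 1/1250 → 1/1600 → 1/2000 → 1/2500.

1/2500s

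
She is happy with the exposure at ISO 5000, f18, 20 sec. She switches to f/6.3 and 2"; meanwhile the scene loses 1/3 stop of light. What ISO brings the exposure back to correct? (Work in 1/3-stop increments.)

Scene light: 1/3 stop darker.
Aperture: f/18 → f/16 → f/14 → f/13 → f/11 → f/10 → f/9 → f/8 → f/7.1 → f/6.3 — 3 stops wider (brighter).
Shutter speed: 20 → 15 → 13 → 10 → 8 → 6 → 5 → 4 → 3.2 → 2.5 → 2 — 3 1/3 stops shorter (darker).
Net so far: 2/3 stop darker. ISO: 5000 → 6400 → 8000.

ISO 8000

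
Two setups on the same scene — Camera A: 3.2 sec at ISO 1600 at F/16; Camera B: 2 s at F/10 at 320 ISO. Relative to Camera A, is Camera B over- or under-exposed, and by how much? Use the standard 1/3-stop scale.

1 2/3 stops darker

Aperture: f/16 → f/14 → f/13 → f/11 → f/10 — 1 1/3 stops opened up (brighter).
Shutter speed: 3.2 → 2.5 → 2 — 2/3 stop faster (darker).
ISO: 1600 → 1250 → 1000 → 800 → 640 → 500 → 400 → 320 — 2 1/3 stops lower (darker).
Net: +1 1/3 −2/3 −2 1/3 = −1 2/3 stops.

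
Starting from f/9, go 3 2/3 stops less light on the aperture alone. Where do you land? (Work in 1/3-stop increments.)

Aperture: f/9 → f/10 → f/11 → f/13 → f/14 → f/16 → f/18 → f/20 → f/22 → f/25 → f/29 → f/32 — 3 2/3 stops narrower (darker).

f/32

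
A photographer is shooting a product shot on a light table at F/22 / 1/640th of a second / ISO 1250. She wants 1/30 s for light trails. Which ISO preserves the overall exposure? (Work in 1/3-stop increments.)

Shutter speed: 1/640 → 1/500 → 1/400 → 1/320 → 1/250 → 1/200 → 1/160 → 1/125 → 1/100 → 1/80 → 1/60 → 1/50 → 1/40 → 1/30 — 4 1/3 stops longer (brighter).
Need 4 1/3 stops darker from the ISO: 1250 → 1000 → 800 → 640 → 500 → 400 → 320 → 250 → 200 → 160 → 125 → 100 → 80 → 64.

ISO 64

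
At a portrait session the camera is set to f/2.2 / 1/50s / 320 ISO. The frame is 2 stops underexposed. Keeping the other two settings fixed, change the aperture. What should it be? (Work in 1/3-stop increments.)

f/1.1

Underexposed by 2 stops → need 2 stops brighter.
Aperture: f/2.2 → f/2 → f/1.8 → f/1.6 → f/1.4 → f/1.2 → f/1.1.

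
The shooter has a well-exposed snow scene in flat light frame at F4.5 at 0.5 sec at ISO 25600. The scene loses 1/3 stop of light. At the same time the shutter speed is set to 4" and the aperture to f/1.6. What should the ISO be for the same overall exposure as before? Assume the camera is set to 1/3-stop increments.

ISO 500

Scene light: 1/3 stop darker.
Shutter speed: 0.5 → 0.6 → 0.8 → 1 → 1.3 → 1.6 → 2 → 2.5 → 3.2 → 4 — 3 stops slower (brighter).
Aperture: f/4.5 → f/4 → f/3.5 → f/3.2 → f/2.8 → f/2.5 → f/2.2 → f/2 → f/1.8 → f/1.6 — 3 stops wider (brighter).
Net so far: 5 2/3 stops brighter. ISO: 25600 → 20000 → 16000 → 12800 → 10000 → 8000 → 6400 → 5000 → 4000 → 3200 → 2500 → 2000 → 1600 → 1250 → 1000 → 800 → 640 → 500.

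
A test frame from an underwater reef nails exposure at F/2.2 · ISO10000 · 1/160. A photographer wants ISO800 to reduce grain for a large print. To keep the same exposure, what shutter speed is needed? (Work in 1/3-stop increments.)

ISO: 10000 → 8000 → 6400 → 5000 → 4000 → 3200 → 2500 → 2000 → 1600 → 1250 → 1000 → 800 — 3 2/3 stops dropped (darker).
Need 3 2/3 stops brighter from the shutter speed: 1/160 → 1/125 → 1/100 → 1/80 → 1/60 → 1/50 → 1/40 → 1/30 → 1/25 → 1/20 → 1/15 → 1/13.

1/13s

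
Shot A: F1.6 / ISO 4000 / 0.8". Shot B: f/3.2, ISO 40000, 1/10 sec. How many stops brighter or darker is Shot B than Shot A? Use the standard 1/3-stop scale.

1 2/3 stops darker

Aperture: f/1.6 → f/1.8 → f/2 → f/2.2 → f/2.5 → f/2.8 → f/3.2 — 2 stops narrower (darker).
Shutter speed: 0.8 → 0.6 → 0.5 → 0.4 → 0.3 → 1/4 → 1/5 → 1/6 → 1/8 → 1/10 — 3 stops shorter (darker).
ISO: 4000 → 5000 → 6400 → 8000 → 10000 → 12800 → 16000 → 20000 → 25600 → 32000 → 40000 — 3 1/3 stops higher (brighter).
Net: −2 −3 +3 1/3 = −1 2/3 stops.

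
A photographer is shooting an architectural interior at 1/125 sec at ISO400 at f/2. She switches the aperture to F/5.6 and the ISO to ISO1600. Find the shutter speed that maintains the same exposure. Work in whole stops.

1/60s

Aperture: f/2 → f/2.8 → f/4 → f/5.6 — 3 stops smaller aperture (darker).
ISO: 400 → 800 → 1600 — 2 stops higher (brighter).
Net change so far: 1 stop darker. Offset with the shutter speed: 1/125 → 1/60.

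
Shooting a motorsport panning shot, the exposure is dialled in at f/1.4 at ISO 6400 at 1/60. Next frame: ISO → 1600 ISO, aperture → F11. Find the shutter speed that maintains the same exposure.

ISO: 6400 → 3200 → 1600 — 2 stops lower (darker).
Aperture: f/1.4 → f/2 → f/2.8 → f/4 → f/5.6 → f/8 → f/11 — 6 stops smaller aperture (darker).
Net change so far: 8 stops darker. Offset with the shutter speed: 1/60 → 1/30 → 1/15 → 1/8 → 1/4 → 1/2 → 1 → 2 → 4.

4 s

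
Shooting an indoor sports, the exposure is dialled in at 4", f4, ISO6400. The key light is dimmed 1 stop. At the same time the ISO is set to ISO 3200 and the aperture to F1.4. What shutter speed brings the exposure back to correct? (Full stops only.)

2 s

Scene light: 1 stop darker.
ISO: 6400 → 3200 — 1 stop dropped (darker).
Aperture: f/4 → f/2.8 → f/2 → f/1.4 — 3 stops larger aperture (brighter).
Net so far: 1 stop brighter. Shutter speed: 4 → 2.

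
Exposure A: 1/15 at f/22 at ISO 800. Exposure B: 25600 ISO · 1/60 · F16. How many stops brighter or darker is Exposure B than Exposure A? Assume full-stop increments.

Aperture: f/22 → f/16 — 1 stop larger aperture (brighter).
Shutter speed: 1/15 → 1/30 → 1/60 — 2 stops faster (darker).
ISO: 800 → 1600 → 3200 → 6400 → 12800 → 25600 — 5 stops raised (brighter).
Net: +1 −2 +5 = +4 stops.

4 stops brighter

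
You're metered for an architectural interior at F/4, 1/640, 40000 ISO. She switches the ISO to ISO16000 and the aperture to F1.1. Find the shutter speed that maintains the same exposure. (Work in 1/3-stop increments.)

1/3200s

ISO: 40000 → 32000 → 25600 → 20000 → 16000 — 1 1/3 stops lower (darker).
Aperture: f/4 → f/3.5 → f/3.2 → f/2.8 → f/2.5 → f/2.2 → f/2 → f/1.8 → f/1.6 → f/1.4 → f/1.2 → f/1.1 — 3 2/3 stops wider (brighter).
Net change so far: 2 1/3 stops brighter. Offset with the shutter speed: 1/640 → 1/800 → 1/1000 → 1/1250 → 1/1600 → 1/2000 → 1/2500 → 1/3200.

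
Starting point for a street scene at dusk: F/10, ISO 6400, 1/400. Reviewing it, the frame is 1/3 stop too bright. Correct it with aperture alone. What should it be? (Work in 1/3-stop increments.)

f/11

Overexposed by 1/3 stop → need 1/3 stop darker.
Aperture: f/10 → f/11.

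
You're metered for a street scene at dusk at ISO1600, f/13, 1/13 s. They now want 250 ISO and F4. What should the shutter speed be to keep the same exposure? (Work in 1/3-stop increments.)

ISO: 1600 → 1250 → 1000 → 800 → 640 → 500 → 400 → 320 → 250 — 2 2/3 stops lower (darker).
Aperture: f/13 → f/11 → f/10 → f/9 → f/8 → f/7.1 → f/6.3 → f/5.6 → f/5 → f/4.5 → f/4 — 3 1/3 stops wider (brighter).
Net change so far: 2/3 stop brighter. Offset with the shutter speed: 1/13 → 1/15 → 1/20.

1/20s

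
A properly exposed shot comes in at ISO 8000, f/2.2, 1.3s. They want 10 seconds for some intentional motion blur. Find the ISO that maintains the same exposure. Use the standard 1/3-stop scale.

ISO 1000

Shutter speed: 1.3 → 1.6 → 2 → 2.5 → 3.2 → 4 → 5 → 6 → 8 → 10 — 3 stops slower (brighter).
Need 3 stops darker from the ISO: 8000 → 6400 → 5000 → 4000 → 3200 → 2500 → 2000 → 1600 → 1250 → 1000.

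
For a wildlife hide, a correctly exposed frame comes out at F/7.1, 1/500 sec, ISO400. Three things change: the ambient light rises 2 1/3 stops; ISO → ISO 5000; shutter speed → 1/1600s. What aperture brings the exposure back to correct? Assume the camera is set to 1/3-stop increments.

Scene light: 2 1/3 stops brighter.
ISO: 400 → 500 → 640 → 800 → 1000 → 1250 → 1600 → 2000 → 2500 → 3200 → 4000 → 5000 — 3 2/3 stops raised (brighter).
Shutter speed: 1/500 → 1/640 → 1/800 → 1/1000 → 1/1250 → 1/1600 — 1 2/3 stops shorter (darker).
Net so far: 4 1/3 stops brighter. Aperture: f/7.1 → f/8 → f/9 → f/10 → f/11 → f/13 → f/14 → f/16 → f/18 → f/20 → f/22 → f/25 → f/29 → f/32.

f/32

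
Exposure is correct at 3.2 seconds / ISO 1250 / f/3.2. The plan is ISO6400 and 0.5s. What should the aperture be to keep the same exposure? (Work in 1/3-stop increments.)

ISO: 1250 → 1600 → 2000 → 2500 → 3200 → 4000 → 5000 → 6400 — 2 1/3 stops higher (brighter).
Shutter speed: 3.2 → 2.5 → 2 → 1.6 → 1.3 → 1 → 0.8 → 0.6 → 0.5 — 2 2/3 stops shorter (darker).
Net change so far: 1/3 stop darker. Offset with the aperture: f/3.2 → f/2.8.

f/2.8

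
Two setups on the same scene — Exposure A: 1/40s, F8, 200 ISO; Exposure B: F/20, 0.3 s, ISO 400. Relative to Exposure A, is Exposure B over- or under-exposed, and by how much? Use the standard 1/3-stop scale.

2 stops brighter

Aperture: f/8 → f/9 → f/10 → f/11 → f/13 → f/14 → f/16 → f/18 → f/20 — 2 2/3 stops smaller aperture (darker).
Shutter speed: 1/40 → 1/30 → 1/25 → 1/20 → 1/15 → 1/13 → 1/10 → 1/8 → 1/6 → 1/5 → 1/4 → 0.3 — 3 2/3 stops longer (brighter).
ISO: 200 → 250 → 320 → 400 — 1 stop higher (brighter).
Net: −2 2/3 +3 2/3 +1 = +2 stops.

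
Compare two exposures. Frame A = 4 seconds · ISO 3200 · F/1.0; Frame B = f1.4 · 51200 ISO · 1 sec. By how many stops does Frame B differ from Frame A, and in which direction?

Aperture: f/1.0 → f/1.4 — 1 stop narrower (darker).
Shutter speed: 4 → 2 → 1 — 2 stops shorter (darker).
ISO: 3200 → 6400 → 12800 → 25600 → 51200 — 4 stops higher (brighter).
Net: −1 −2 +4 = +1 stop.

1 stop brighter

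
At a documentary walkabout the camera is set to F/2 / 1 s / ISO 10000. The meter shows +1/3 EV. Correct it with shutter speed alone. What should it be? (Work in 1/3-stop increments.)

0.8 s

Overexposed by 1/3 stop → need 1/3 stop darker.
Shutter speed: 1 → 0.8.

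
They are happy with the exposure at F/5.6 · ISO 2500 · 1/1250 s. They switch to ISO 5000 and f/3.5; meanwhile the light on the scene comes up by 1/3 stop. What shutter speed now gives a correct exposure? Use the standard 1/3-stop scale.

1/8000s

Scene light: 1/3 stop brighter.
ISO: 2500 → 3200 → 4000 → 5000 — 1 stop raised (brighter).
Aperture: f/5.6 → f/5 → f/4.5 → f/4 → f/3.5 — 1 1/3 stops wider (brighter).
Net so far: 2 2/3 stops brighter. Shutter speed: 1/1250 → 1/1600 → 1/2000 → 1/2500 → 1/3200 → 1/4000 → 1/5000 → 1/6400 → 1/8000.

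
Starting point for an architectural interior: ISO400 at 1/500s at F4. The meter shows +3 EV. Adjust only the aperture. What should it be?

Overexposed by 3 stops → need 3 stops darker.
Aperture: f/4 → f/5.6 → f/8 → f/11.

f/11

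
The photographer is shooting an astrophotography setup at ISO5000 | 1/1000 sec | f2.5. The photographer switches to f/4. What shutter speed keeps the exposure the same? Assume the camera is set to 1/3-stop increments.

1/400s

Aperture: f/2.5 → f/2.8 → f/3.2 → f/3.5 → f/4 — 1 1/3 stops narrower (darker).
Need 1 1/3 stops brighter from the shutter speed: 1/1000 → 1/800 → 1/640 → 1/500 → 1/400.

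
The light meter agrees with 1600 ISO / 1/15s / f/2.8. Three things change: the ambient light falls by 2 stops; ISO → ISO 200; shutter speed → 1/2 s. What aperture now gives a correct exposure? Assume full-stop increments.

f/1.4

Scene light: 2 stops darker.
ISO: 1600 → 800 → 400 → 200 — 3 stops lower (darker).
Shutter speed: 1/15 → 1/8 → 1/4 → 1/2 — 3 stops longer (brighter).
Net so far: 2 stops darker. Aperture: f/2.8 → f/2 → f/1.4.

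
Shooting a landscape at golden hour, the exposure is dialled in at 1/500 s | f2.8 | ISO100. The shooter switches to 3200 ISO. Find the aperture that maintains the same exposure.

ISO: 100 → 200 → 400 → 800 → 1600 → 3200 — 5 stops raised (brighter).
Need 5 stops darker from the aperture: f/2.8 → f/4 → f/5.6 → f/8 → f/11 → f/16.

f/16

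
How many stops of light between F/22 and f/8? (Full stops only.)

f/22 → f/16 → f/11 → f/8 — count the steps: 3 stops.

3 stops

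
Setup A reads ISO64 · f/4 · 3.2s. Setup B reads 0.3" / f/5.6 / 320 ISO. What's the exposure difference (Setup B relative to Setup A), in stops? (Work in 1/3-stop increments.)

2 stops darker

Aperture: f/4 → f/4.5 → f/5 → f/5.6 — 1 stop smaller aperture (darker).
Shutter speed: 3.2 → 2.5 → 2 → 1.6 → 1.3 → 1 → 0.8 → 0.6 → 0.5 → 0.4 → 0.3 — 3 1/3 stops shorter (darker).
ISO: 64 → 80 → 100 → 125 → 160 → 200 → 250 → 320 — 2 1/3 stops higher (brighter).
Net: −1 −3 1/3 +2 1/3 = −2 stops.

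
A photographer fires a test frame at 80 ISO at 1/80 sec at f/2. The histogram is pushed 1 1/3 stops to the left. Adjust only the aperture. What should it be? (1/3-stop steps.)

Underexposed by 1 1/3 stops → need 1 1/3 stops brighter.
Aperture: f/2 → f/1.8 → f/1.6 → f/1.4 → f/1.2.

f/1.2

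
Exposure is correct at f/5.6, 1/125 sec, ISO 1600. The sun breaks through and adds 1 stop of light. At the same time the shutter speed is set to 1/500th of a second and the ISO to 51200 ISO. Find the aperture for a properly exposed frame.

f/22

Scene light: 1 stop brighter.
Shutter speed: 1/125 → 1/250 → 1/500 — 2 stops shorter (darker).
ISO: 1600 → 3200 → 6400 → 12800 → 25600 → 51200 — 5 stops raised (brighter).
Net so far: 4 stops brighter. Aperture: f/5.6 → f/8 → f/11 → f/16 → f/22.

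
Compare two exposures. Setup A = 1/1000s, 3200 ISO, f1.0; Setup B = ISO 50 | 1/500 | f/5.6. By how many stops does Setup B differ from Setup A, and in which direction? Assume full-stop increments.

Aperture: f/1.0 → f/1.4 → f/2 → f/2.8 → f/4 → f/5.6 — 5 stops narrower (darker).
Shutter speed: 1/1000 → 1/500 — 1 stop longer (brighter).
ISO: 3200 → 1600 → 800 → 400 → 200 → 100 → 50 — 6 stops lower (darker).
Net: −5 +1 −6 = −10 stops.

10 stops darker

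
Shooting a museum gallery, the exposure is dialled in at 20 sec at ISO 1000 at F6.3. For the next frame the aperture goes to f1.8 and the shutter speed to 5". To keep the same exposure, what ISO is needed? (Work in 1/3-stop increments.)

Aperture: f/6.3 → f/5.6 → f/5 → f/4.5 → f/4 → f/3.5 → f/3.2 → f/2.8 → f/2.5 → f/2.2 → f/2 → f/1.8 — 3 2/3 stops wider (brighter).
Shutter speed: 20 → 15 → 13 → 10 → 8 → 6 → 5 — 2 stops shorter (darker).
Net change so far: 1 2/3 stops brighter. Offset with the ISO: 1000 → 800 → 640 → 500 → 400 → 320.

ISO 320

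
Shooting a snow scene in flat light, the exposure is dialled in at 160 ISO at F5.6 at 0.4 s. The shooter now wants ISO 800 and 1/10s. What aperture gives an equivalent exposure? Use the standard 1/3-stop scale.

ISO: 160 → 200 → 250 → 320 → 400 → 500 → 640 → 800 — 2 1/3 stops higher (brighter).
Shutter speed: 0.4 → 0.3 → 1/4 → 1/5 → 1/6 → 1/8 → 1/10 — 2 stops shorter (darker).
Net change so far: 1/3 stop brighter. Offset with the aperture: f/5.6 → f/6.3.

f/6.3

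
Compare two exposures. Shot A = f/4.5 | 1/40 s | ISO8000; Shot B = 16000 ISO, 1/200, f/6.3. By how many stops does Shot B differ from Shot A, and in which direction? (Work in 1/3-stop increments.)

Aperture: f/4.5 → f/5 → f/5.6 → f/6.3 — 1 stop stopped down (darker).
Shutter speed: 1/40 → 1/50 → 1/60 → 1/80 → 1/100 → 1/125 → 1/160 → 1/200 — 2 1/3 stops faster (darker).
ISO: 8000 → 10000 → 12800 → 16000 — 1 stop raised (brighter).
Net: −1 −2 1/3 +1 = −2 1/3 stops.

2 1/3 stops darker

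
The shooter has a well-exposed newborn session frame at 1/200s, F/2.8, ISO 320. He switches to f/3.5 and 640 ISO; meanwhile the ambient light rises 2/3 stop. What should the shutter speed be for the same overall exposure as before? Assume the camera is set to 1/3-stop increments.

Scene light: 2/3 stop brighter.
Aperture: f/2.8 → f/3.2 → f/3.5 — 2/3 stop smaller aperture (darker).
ISO: 320 → 400 → 500 → 640 — 1 stop higher (brighter).
Net so far: 1 stop brighter. Shutter speed: 1/200 → 1/250 → 1/320 → 1/400.

1/400s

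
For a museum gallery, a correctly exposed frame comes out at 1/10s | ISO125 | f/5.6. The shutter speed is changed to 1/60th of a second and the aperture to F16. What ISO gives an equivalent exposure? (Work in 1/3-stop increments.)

ISO 6400

Shutter speed: 1/10 → 1/13 → 1/15 → 1/20 → 1/25 → 1/30 → 1/40 → 1/50 → 1/60 — 2 2/3 stops shorter (darker).
Aperture: f/5.6 → f/6.3 → f/7.1 → f/8 → f/9 → f/10 → f/11 → f/13 → f/14 → f/16 — 3 stops smaller aperture (darker).
Net change so far: 5 2/3 stops darker. Offset with the ISO: 125 → 160 → 200 → 250 → 320 → 400 → 500 → 640 → 800 → 1000 → 1250 → 1600 → 2000 → 2500 → 3200 → 4000 → 5000 → 6400.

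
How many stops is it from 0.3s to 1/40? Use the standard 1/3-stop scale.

3 2/3 stops

0.3 → 1/4 → 1/5 → 1/6 → 1/8 → 1/10 → 1/13 → 1/15 → 1/20 → 1/25 → 1/30 → 1/40 — count the steps: 11 third-stops = 3 2/3 stops.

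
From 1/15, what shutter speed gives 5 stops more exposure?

Shutter speed: 1/15 → 1/8 → 1/4 → 1/2 → 1 → 2 — 5 stops slower (brighter).

2 s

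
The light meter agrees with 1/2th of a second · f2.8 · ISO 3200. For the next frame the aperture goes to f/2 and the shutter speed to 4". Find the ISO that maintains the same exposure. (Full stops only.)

Aperture: f/2.8 → f/2 — 1 stop opened up (brighter).
Shutter speed: 1/2 → 1 → 2 → 4 — 3 stops slower (brighter).
Net change so far: 4 stops brighter. Offset with the ISO: 3200 → 1600 → 800 → 400 → 200.

ISO 200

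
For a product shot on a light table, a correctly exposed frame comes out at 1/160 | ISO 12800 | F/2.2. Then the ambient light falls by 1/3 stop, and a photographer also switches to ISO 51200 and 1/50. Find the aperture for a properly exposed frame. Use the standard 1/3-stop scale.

f/7.1

Scene light: 1/3 stop darker.
ISO: 12800 → 16000 → 20000 → 25600 → 32000 → 40000 → 51200 — 2 stops raised (brighter).
Shutter speed: 1/160 → 1/125 → 1/100 → 1/80 → 1/60 → 1/50 — 1 2/3 stops longer (brighter).
Net so far: 3 1/3 stops brighter. Aperture: f/2.2 → f/2.5 → f/2.8 → f/3.2 → f/3.5 → f/4 → f/4.5 → f/5 → f/5.6 → f/6.3 → f/7.1.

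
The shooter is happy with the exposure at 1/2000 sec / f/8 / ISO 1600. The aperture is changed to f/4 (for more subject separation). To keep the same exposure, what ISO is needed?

ISO 400

Aperture: f/8 → f/5.6 → f/4 — 2 stops larger aperture (brighter).
Need 2 stops darker from the ISO: 1600 → 800 → 400.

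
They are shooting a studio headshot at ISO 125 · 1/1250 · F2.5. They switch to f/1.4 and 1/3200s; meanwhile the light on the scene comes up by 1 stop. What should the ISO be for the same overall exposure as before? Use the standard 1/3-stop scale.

Scene light: 1 stop brighter.
Aperture: f/2.5 → f/2.2 → f/2 → f/1.8 → f/1.6 → f/1.4 — 1 2/3 stops wider (brighter).
Shutter speed: 1/1250 → 1/1600 → 1/2000 → 1/2500 → 1/3200 — 1 1/3 stops faster (darker).
Net so far: 1 1/3 stops brighter. ISO: 125 → 100 → 80 → 64 → 50.

ISO 50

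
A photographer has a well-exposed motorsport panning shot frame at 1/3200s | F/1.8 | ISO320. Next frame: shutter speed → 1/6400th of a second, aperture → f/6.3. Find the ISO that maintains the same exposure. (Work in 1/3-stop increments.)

Shutter speed: 1/3200 → 1/4000 → 1/5000 → 1/6400 — 1 stop faster (darker).
Aperture: f/1.8 → f/2 → f/2.2 → f/2.5 → f/2.8 → f/3.2 → f/3.5 → f/4 → f/4.5 → f/5 → f/5.6 → f/6.3 — 3 2/3 stops narrower (darker).
Net change so far: 4 2/3 stops darker. Offset with the ISO: 320 → 400 → 500 → 640 → 800 → 1000 → 1250 → 1600 → 2000 → 2500 → 3200 → 4000 → 5000 → 6400 → 8000.

ISO 8000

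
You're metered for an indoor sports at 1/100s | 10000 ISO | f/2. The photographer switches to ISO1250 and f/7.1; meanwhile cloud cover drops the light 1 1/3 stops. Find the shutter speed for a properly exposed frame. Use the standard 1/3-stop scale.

2.5 s

Scene light: 1 1/3 stops darker.
ISO: 10000 → 8000 → 6400 → 5000 → 4000 → 3200 → 2500 → 2000 → 1600 → 1250 — 3 stops lower (darker).
Aperture: f/2 → f/2.2 → f/2.5 → f/2.8 → f/3.2 → f/3.5 → f/4 → f/4.5 → f/5 → f/5.6 → f/6.3 → f/7.1 — 3 2/3 stops stopped down (darker).
Net so far: 8 stops darker. Shutter speed: 1/100 → 1/80 → 1/60 → 1/50 → 1/40 → 1/30 → 1/25 → 1/20 → 1/15 → 1/13 → 1/10 → 1/8 → 1/6 → 1/5 → 1/4 → 0.3 → 0.4 → 0.5 → 0.6 → 0.8 → 1 → 1.3 → 1.6 → 2 → 2.5.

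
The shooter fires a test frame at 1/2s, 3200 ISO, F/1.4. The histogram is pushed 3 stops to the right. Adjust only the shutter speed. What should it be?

Overexposed by 3 stops → need 3 stops darker.
Shutter speed: 1/2 → 1/4 → 1/8 → 1/15.

1/15s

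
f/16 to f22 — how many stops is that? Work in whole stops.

1 stop

f/16 → f/22 — count the steps: 1 stop.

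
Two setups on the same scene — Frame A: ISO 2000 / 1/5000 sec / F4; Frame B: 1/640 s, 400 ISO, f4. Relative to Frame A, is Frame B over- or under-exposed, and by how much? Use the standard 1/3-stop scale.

2/3 stop brighter

Aperture: unchanged.
Shutter speed: 1/5000 → 1/4000 → 1/3200 → 1/2500 → 1/2000 → 1/1600 → 1/1250 → 1/1000 → 1/800 → 1/640 — 3 stops longer (brighter).
ISO: 2000 → 1600 → 1250 → 1000 → 800 → 640 → 500 → 400 — 2 1/3 stops dropped (darker).
Net: +3 −2 1/3 = +2/3 stops.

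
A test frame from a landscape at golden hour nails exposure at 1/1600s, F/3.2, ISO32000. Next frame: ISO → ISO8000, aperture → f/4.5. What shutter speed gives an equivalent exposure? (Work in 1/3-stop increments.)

ISO: 32000 → 25600 → 20000 → 16000 → 12800 → 10000 → 8000 — 2 stops lower (darker).
Aperture: f/3.2 → f/3.5 → f/4 → f/4.5 — 1 stop stopped down (darker).
Net change so far: 3 stops darker. Offset with the shutter speed: 1/1600 → 1/1250 → 1/1000 → 1/800 → 1/640 → 1/500 → 1/400 → 1/320 → 1/250 → 1/200.

1/200s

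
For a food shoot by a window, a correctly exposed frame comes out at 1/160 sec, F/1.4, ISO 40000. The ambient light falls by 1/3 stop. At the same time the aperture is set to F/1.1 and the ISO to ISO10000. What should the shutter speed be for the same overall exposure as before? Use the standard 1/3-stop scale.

Scene light: 1/3 stop darker.
Aperture: f/1.4 → f/1.2 → f/1.1 — 2/3 stop larger aperture (brighter).
ISO: 40000 → 32000 → 25600 → 20000 → 16000 → 12800 → 10000 — 2 stops dropped (darker).
Net so far: 1 2/3 stops darker. Shutter speed: 1/160 → 1/125 → 1/100 → 1/80 → 1/60 → 1/50.

1/50s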